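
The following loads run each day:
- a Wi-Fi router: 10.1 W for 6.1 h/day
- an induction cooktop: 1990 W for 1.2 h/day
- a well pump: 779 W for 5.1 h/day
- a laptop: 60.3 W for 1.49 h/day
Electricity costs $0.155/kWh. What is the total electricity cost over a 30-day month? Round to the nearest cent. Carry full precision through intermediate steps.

$30.28

Wi-Fi router: 10.1 W × 6.1 h × 30 d = 1,848 Wh = 1.848 kWh
induction cooktop: 1990 W × 1.2 h × 30 d = 71,640 Wh = 71.64 kWh
well pump: 779 W × 5.1 h × 30 d = 119,187 Wh = 119.2 kWh
laptop: 60.3 W × 1.49 h × 30 d = 2,695 Wh = 2.695 kWh
Total energy = 1.848 + 71.64 + 119.2 + 2.695 = 195.4 kWh
Cost = 195.4 kWh × $0.155 = $30.28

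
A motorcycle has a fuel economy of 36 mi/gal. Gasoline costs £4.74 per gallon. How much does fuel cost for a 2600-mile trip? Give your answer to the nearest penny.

Fuel = 2600 mi / 36 mpg = 72.22 gal
Cost = 72.22 gal × £4.74/gal = £342.33

£342.33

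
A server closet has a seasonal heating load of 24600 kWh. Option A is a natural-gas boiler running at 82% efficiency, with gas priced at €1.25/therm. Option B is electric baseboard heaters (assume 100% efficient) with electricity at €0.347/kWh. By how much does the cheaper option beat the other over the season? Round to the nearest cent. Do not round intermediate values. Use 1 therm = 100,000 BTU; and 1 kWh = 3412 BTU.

Heat load = 24600 kWh × 3412 = 83,935,200 BTU
Gas: input = 83,935,200 / 0.82 = 102,360,000 BTU = 1,024 therm → 1,024 × €1.25 = €1,279.50
Electric: 83,935,200 BTU / 3412 = 24,600 kWh → × €0.347 = €8,536.20
Difference = |€1,279.50 − €8,536.20| = €7,256.70

€7256.70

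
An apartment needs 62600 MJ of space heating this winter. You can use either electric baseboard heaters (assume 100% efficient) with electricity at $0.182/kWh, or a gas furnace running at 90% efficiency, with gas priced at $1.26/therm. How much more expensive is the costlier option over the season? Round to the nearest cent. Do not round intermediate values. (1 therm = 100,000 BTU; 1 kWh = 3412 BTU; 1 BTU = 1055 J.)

Heat load = 62600 MJ = 62,600,000,000 J / 1055 = 59,336,493 BTU
Gas: input = 59,336,493 / 0.90 = 65,929,437 BTU = 659.3 therm → 659.3 × $1.26 = $830.71
Electric: 59,336,493 BTU / 3412 = 17,390 kWh → × $0.182 = $3,165.08
Difference = |$830.71 − $3,165.08| = $2,334.37

$2334.37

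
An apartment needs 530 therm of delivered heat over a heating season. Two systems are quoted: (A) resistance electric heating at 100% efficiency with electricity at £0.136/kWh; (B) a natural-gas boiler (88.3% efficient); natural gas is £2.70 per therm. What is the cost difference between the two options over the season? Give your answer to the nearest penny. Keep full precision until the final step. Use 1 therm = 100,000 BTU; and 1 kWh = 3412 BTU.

£491.93

Heat load = 530 therm × 100,000 = 53,000,000 BTU
Gas: input = 53,000,000 / 0.883 = 60,022,650 BTU = 600.2 therm → 600.2 × £2.70 = £1,620.61
Electric: 53,000,000 BTU / 3412 = 15,530 kWh → × £0.136 = £2,112.54
Difference = |£1,620.61 − £2,112.54| = £491.93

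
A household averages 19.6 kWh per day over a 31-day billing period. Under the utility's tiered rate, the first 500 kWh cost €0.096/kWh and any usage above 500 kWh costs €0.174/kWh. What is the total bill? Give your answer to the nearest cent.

€66.72

Usage = 19.6 kWh/day × 31 days = 607.6 kWh
First 500 kWh × €0.096 = €48.00
Remaining 107.6 kWh × €0.174 = €18.72
Total = €66.72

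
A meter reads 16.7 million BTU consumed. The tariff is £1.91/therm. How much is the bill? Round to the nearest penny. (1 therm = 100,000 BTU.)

£318.97

16.7 million BTU × (10 therm/million BTU) = 167 therm
Cost = 167 therm × £1.91/therm = £318.97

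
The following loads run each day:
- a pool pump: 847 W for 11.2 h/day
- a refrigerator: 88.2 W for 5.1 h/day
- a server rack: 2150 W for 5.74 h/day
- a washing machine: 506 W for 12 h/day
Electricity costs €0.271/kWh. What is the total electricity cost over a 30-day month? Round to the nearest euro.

pool pump: 847 W × 11.2 h × 30 d = 284,592 Wh = 284.6 kWh
refrigerator: 88.2 W × 5.1 h × 30 d = 13,495 Wh = 13.49 kWh
server rack: 2150 W × 5.74 h × 30 d = 370,230 Wh = 370.2 kWh
washing machine: 506 W × 12 h × 30 d = 182,160 Wh = 182.2 kWh
Total energy = 284.6 + 13.49 + 370.2 + 182.2 = 850.5 kWh
Cost = 850.5 kWh × €0.271 = €230.48 ≈ €230

€230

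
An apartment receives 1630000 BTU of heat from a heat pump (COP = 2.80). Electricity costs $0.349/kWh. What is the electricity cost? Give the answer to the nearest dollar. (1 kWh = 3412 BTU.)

Heat delivered = 1,630,000 BTU / 3412 = 477.7 kWh
Electrical input = 477.7 kWh / 2.80 = 170.6 kWh
Cost = 170.6 × $0.349/kWh = $59.55 ≈ $60

$60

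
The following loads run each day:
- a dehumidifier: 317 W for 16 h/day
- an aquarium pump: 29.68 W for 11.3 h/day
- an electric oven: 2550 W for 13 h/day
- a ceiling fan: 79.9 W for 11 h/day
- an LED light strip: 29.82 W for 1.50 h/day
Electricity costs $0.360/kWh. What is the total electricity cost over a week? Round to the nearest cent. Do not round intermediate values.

dehumidifier: 317 W × 16 h × 7 d = 35,504 Wh = 35.5 kWh
aquarium pump: 29.68 W × 11.3 h × 7 d = 2,348 Wh = 2.348 kWh
electric oven: 2550 W × 13 h × 7 d = 232,050 Wh = 232.1 kWh
ceiling fan: 79.9 W × 11 h × 7 d = 6,152 Wh = 6.152 kWh
LED light strip: 29.82 W × 1.50 h × 7 d = 313 Wh = 0.3131 kWh
Total energy = 35.5 + 2.348 + 232.1 + 6.152 + 0.3131 = 276.4 kWh
Cost = 276.4 kWh × $0.360 = $99.49

$99.49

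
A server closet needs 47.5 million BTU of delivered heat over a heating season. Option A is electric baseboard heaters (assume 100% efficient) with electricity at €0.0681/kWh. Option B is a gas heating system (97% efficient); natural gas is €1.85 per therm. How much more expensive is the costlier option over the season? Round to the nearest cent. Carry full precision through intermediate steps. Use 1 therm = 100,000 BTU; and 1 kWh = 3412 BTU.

Heat load = 47.5 × 10⁶ BTU = 47,500,000 BTU
Gas: input = 47,500,000 / 0.97 = 48,969,072 BTU = 489.7 therm → 489.7 × €1.85 = €905.93
Electric: 47,500,000 BTU / 3412 = 13,920 kWh → × €0.0681 = €948.05
Difference = |€905.93 − €948.05| = €42.12

€42.12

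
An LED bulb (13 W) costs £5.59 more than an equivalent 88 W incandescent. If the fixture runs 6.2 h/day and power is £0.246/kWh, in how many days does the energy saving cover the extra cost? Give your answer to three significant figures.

Power saved = 88 − 13 = 75 W
Daily energy saved = 75 W × 6.2 h = 465 Wh = 0.465 kWh
Daily savings = 0.465 × £0.246 = £0.1144
Payback = £5.59 / £0.1144 per day = 48.87 days

48.9 days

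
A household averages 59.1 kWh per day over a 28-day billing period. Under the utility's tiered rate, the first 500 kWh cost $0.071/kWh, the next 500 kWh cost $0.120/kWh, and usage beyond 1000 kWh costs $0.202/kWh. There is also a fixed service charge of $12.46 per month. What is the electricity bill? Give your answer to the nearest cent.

Usage = 59.1 kWh/day × 28 days = 1654.8 kWh
First 500 kWh × $0.071 = $35.50
Next 500 kWh × $0.120 = $60.00
Remaining 654.8 kWh × $0.202 = $132.27
Energy charge = $227.77; + service $12.46 = $240.23

$240.23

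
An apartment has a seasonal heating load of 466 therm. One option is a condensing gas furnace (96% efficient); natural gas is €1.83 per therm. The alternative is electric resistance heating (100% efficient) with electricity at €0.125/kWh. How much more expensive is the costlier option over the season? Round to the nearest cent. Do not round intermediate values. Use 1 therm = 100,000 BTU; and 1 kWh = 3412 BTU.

Heat load = 466 therm × 100,000 = 46,600,000 BTU
Gas: input = 46,600,000 / 0.96 = 48,541,667 BTU = 485.4 therm → 485.4 × €1.83 = €888.31
Electric: 46,600,000 BTU / 3412 = 13,660 kWh → × €0.125 = €1,707.21
Difference = |€888.31 − €1,707.21| = €818.90

€818.90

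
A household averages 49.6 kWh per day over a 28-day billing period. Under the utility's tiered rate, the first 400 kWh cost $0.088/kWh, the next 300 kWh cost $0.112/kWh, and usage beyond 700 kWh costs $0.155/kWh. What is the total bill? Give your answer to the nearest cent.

$175.56

Usage = 49.6 kWh/day × 28 days = 1388.8 kWh
First 400 kWh × $0.088 = $35.20
Next 300 kWh × $0.112 = $33.60
Remaining 688.8 kWh × $0.155 = $106.76
Total = $175.56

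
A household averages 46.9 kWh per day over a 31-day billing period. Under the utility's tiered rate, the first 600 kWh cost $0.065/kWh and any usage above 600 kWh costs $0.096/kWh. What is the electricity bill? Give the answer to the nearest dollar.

Usage = 46.9 kWh/day × 31 days = 1453.9 kWh
First 600 kWh × $0.065 = $39.00
Remaining 853.9 kWh × $0.096 = $81.97
Total = $120.97 ≈ $121

$121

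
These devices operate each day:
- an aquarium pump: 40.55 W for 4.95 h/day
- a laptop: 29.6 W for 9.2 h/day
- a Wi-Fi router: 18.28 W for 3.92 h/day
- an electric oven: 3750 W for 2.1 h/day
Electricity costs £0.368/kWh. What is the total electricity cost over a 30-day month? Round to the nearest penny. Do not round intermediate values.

£92.95

aquarium pump: 40.55 W × 4.95 h × 30 d = 6,022 Wh = 6.022 kWh
laptop: 29.6 W × 9.2 h × 30 d = 8,170 Wh = 8.17 kWh
Wi-Fi router: 18.28 W × 3.92 h × 30 d = 2,150 Wh = 2.15 kWh
electric oven: 3750 W × 2.1 h × 30 d = 236,250 Wh = 236.2 kWh
Total energy = 6.022 + 8.17 + 2.15 + 236.2 = 252.6 kWh
Cost = 252.6 kWh × £0.368 = £92.95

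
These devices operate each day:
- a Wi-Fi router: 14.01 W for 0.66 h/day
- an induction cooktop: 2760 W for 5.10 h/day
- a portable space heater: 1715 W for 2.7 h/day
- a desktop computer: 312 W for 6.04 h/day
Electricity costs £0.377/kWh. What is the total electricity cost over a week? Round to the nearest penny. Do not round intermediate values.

£54.36

Wi-Fi router: 14.01 W × 0.66 h × 7 d = 65 Wh = 0.06473 kWh
induction cooktop: 2760 W × 5.10 h × 7 d = 98,532 Wh = 98.53 kWh
portable space heater: 1715 W × 2.7 h × 7 d = 32,414 Wh = 32.41 kWh
desktop computer: 312 W × 6.04 h × 7 d = 13,191 Wh = 13.19 kWh
Total energy = 0.06473 + 98.53 + 32.41 + 13.19 = 144.2 kWh
Cost = 144.2 kWh × £0.377 = £54.36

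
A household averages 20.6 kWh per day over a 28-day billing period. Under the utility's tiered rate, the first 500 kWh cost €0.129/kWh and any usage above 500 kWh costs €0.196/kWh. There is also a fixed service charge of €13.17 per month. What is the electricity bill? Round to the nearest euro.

Usage = 20.6 kWh/day × 28 days = 576.8 kWh
First 500 kWh × €0.129 = €64.50
Remaining 76.8 kWh × €0.196 = €15.05
Energy charge = €79.55; + service €13.17 = €92.72 ≈ €93

€93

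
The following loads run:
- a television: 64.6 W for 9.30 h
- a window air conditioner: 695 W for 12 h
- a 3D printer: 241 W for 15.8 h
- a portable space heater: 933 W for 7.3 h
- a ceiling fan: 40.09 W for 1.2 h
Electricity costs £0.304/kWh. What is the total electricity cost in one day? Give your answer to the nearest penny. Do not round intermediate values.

television: 64.6 W × 9.30 h = 601 Wh = 0.6008 kWh
window air conditioner: 695 W × 12 h = 8,340 Wh = 8.34 kWh
3D printer: 241 W × 15.8 h = 3,808 Wh = 3.808 kWh
portable space heater: 933 W × 7.3 h = 6,811 Wh = 6.811 kWh
ceiling fan: 40.09 W × 1.2 h = 48 Wh = 0.04811 kWh
Total energy = 0.6008 + 8.34 + 3.808 + 6.811 + 0.04811 = 19.61 kWh
Cost = 19.61 kWh × £0.304 = £5.96

£5.96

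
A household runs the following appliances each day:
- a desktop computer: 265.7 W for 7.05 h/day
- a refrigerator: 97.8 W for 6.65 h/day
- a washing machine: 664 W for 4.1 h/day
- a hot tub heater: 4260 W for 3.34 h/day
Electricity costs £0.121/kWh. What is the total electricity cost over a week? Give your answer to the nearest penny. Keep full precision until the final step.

desktop computer: 265.7 W × 7.05 h × 7 d = 13,112 Wh = 13.11 kWh
refrigerator: 97.8 W × 6.65 h × 7 d = 4,553 Wh = 4.553 kWh
washing machine: 664 W × 4.1 h × 7 d = 19,057 Wh = 19.06 kWh
hot tub heater: 4260 W × 3.34 h × 7 d = 99,599 Wh = 99.6 kWh
Total energy = 13.11 + 4.553 + 19.06 + 99.6 = 136.3 kWh
Cost = 136.3 kWh × £0.121 = £16.49

£16.49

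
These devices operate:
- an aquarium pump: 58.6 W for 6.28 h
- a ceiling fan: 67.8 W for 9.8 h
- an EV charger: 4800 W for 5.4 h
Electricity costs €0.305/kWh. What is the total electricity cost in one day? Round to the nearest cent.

€8.22

aquarium pump: 58.6 W × 6.28 h = 368 Wh = 0.368 kWh
ceiling fan: 67.8 W × 9.8 h = 664 Wh = 0.6644 kWh
EV charger: 4800 W × 5.4 h = 25,920 Wh = 25.92 kWh
Total energy = 0.368 + 0.6644 + 25.92 = 26.95 kWh
Cost = 26.95 kWh × €0.305 = €8.22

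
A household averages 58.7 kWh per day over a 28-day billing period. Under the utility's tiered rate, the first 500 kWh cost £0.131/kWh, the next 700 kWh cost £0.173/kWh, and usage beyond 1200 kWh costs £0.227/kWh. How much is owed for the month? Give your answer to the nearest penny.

£287.30

Usage = 58.7 kWh/day × 28 days = 1643.6 kWh
First 500 kWh × £0.131 = £65.50
Next 700 kWh × £0.173 = £121.10
Remaining 443.6 kWh × £0.227 = £100.70
Total = £287.30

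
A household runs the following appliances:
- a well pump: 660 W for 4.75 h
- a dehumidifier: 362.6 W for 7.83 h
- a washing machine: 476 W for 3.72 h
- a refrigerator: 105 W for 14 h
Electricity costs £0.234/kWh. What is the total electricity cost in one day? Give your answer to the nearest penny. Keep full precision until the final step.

well pump: 660 W × 4.75 h = 3,135 Wh = 3.135 kWh
dehumidifier: 362.6 W × 7.83 h = 2,839 Wh = 2.839 kWh
washing machine: 476 W × 3.72 h = 1,771 Wh = 1.771 kWh
refrigerator: 105 W × 14 h = 1,470 Wh = 1.47 kWh
Total energy = 3.135 + 2.839 + 1.771 + 1.47 = 9.215 kWh
Cost = 9.215 kWh × £0.234 = £2.16

£2.16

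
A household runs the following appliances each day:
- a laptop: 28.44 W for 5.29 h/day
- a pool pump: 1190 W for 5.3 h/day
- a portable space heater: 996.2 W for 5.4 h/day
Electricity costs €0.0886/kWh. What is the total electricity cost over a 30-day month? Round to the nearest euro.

laptop: 28.44 W × 5.29 h × 30 d = 4,513 Wh = 4.513 kWh
pool pump: 1190 W × 5.3 h × 30 d = 189,210 Wh = 189.2 kWh
portable space heater: 996.2 W × 5.4 h × 30 d = 161,384 Wh = 161.4 kWh
Total energy = 4.513 + 189.2 + 161.4 = 355.1 kWh
Cost = 355.1 kWh × €0.0886 = €31.46 ≈ €31

€31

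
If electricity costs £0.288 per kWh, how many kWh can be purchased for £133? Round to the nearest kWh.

£133 / £0.288 per kWh = 461.8 kWh

462 kWh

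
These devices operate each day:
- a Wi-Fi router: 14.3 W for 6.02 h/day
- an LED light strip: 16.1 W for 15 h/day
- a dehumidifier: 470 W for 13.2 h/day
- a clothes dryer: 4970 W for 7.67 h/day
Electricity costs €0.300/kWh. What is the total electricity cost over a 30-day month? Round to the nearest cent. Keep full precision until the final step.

Wi-Fi router: 14.3 W × 6.02 h × 30 d = 2,583 Wh = 2.583 kWh
LED light strip: 16.1 W × 15 h × 30 d = 7,245 Wh = 7.245 kWh
dehumidifier: 470 W × 13.2 h × 30 d = 186,120 Wh = 186.1 kWh
clothes dryer: 4970 W × 7.67 h × 30 d = 1,143,597 Wh = 1,144 kWh
Total energy = 2.583 + 7.245 + 186.1 + 1,144 = 1,340 kWh
Cost = 1,340 kWh × €0.300 = €401.86

€401.86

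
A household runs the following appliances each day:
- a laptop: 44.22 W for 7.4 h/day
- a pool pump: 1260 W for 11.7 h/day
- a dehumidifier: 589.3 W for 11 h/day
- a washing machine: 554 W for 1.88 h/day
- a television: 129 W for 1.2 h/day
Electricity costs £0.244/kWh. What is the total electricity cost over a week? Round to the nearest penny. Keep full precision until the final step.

£38.85

laptop: 44.22 W × 7.4 h × 7 d = 2,291 Wh = 2.291 kWh
pool pump: 1260 W × 11.7 h × 7 d = 103,194 Wh = 103.2 kWh
dehumidifier: 589.3 W × 11 h × 7 d = 45,376 Wh = 45.38 kWh
washing machine: 554 W × 1.88 h × 7 d = 7,291 Wh = 7.291 kWh
television: 129 W × 1.2 h × 7 d = 1,084 Wh = 1.084 kWh
Total energy = 2.291 + 103.2 + 45.38 + 7.291 + 1.084 = 159.2 kWh
Cost = 159.2 kWh × £0.244 = £38.85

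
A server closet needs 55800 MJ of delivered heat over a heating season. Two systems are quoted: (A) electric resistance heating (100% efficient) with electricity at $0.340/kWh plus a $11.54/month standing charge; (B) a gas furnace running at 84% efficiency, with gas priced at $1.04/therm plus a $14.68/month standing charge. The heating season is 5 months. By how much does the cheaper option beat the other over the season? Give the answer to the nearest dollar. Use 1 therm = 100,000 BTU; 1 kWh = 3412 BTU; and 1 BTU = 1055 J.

Heat load = 55800 MJ = 55,800,000,000 J / 1055 = 52,890,995 BTU
Gas: input = 52,890,995 / 0.840 = 62,965,471 BTU = 629.7 therm → 629.7 × $1.04 = $654.84; + 5 × $14.68 standing = $728.24
Electric: 52,890,995 BTU / 3412 = 15,500 kWh → × $0.340 = $5,270.50; + 5 × $11.54 standing = $5,328.20
Difference = |$728.24 − $5,328.20| = $4,599.96 ≈ $4600

$4600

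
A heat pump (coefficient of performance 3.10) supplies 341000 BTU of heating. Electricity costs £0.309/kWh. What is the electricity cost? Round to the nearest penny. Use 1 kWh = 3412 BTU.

£9.96

Heat delivered = 341,000 BTU / 3412 = 99.94 kWh
Electrical input = 99.94 kWh / 3.10 = 32.24 kWh
Cost = 32.24 × £0.309/kWh = £9.96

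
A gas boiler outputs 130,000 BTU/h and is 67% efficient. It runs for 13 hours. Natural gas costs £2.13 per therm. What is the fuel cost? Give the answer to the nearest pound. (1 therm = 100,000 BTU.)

Heat delivered = 130,000 BTU/h × 13 h = 1,690,000 BTU
Gas input = 1,690,000 / 0.67 = 2,522,388 BTU
= 2,522,388 / 100,000 = 25.22 therm
Cost = 25.22 × £2.13/therm = £53.73 ≈ £54

£54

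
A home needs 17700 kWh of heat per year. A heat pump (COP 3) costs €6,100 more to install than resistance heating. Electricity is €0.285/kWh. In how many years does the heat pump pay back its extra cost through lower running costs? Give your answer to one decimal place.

Resistance: 17700 kWh × €0.285 = €5,044.50/yr
Heat pump: 17700 / 3 = 5900 kWh in → × €0.285 = €1,681.50/yr
Annual savings = €3,363.00
Payback = €6,100 / €3,363.00 = 1.81 years

1.8 years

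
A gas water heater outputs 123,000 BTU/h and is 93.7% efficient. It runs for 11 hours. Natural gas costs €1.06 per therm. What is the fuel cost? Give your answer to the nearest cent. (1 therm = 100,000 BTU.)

€15.31

Heat delivered = 123,000 BTU/h × 11 h = 1,353,000 BTU
Gas input = 1,353,000 / 0.937 = 1,443,970 BTU
= 1,443,970 / 100,000 = 14.44 therm
Cost = 14.44 × €1.06/therm = €15.31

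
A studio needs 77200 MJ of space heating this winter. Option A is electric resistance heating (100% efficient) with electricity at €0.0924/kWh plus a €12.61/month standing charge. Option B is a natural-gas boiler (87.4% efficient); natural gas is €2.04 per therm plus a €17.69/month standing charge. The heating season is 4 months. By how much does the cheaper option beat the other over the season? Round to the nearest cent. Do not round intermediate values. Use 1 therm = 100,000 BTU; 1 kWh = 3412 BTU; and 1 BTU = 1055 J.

Heat load = 77200 MJ = 77,200,000,000 J / 1055 = 73,175,355 BTU
Gas: input = 73,175,355 / 0.874 = 83,724,663 BTU = 837.2 therm → 837.2 × €2.04 = €1,707.98; + 4 × €17.69 standing = €1,778.74
Electric: 73,175,355 BTU / 3412 = 21,450 kWh → × €0.0924 = €1,981.65; + 4 × €12.61 standing = €2,032.09
Difference = |€1,778.74 − €2,032.09| = €253.35

€253.35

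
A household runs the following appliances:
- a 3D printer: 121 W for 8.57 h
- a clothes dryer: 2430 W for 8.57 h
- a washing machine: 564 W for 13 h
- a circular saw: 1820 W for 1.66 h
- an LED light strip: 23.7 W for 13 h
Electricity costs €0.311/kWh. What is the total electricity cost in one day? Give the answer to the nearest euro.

€10

3D printer: 121 W × 8.57 h = 1,037 Wh = 1.037 kWh
clothes dryer: 2430 W × 8.57 h = 20,825 Wh = 20.83 kWh
washing machine: 564 W × 13 h = 7,332 Wh = 7.332 kWh
circular saw: 1820 W × 1.66 h = 3,021 Wh = 3.021 kWh
LED light strip: 23.7 W × 13 h = 308 Wh = 0.3081 kWh
Total energy = 1.037 + 20.83 + 7.332 + 3.021 + 0.3081 = 32.52 kWh
Cost = 32.52 kWh × €0.311 = €10.11 ≈ €10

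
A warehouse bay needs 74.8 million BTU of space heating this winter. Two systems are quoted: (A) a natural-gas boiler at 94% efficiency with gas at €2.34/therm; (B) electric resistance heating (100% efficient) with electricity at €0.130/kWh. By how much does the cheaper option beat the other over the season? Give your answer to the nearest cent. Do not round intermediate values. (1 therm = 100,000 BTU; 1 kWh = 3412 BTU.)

Heat load = 74.8 × 10⁶ BTU = 74,800,000 BTU
Gas: input = 74,800,000 / 0.94 = 79,574,468 BTU = 795.7 therm → 795.7 × €2.34 = €1,862.04
Electric: 74,800,000 BTU / 3412 = 21,920 kWh → × €0.130 = €2,849.94
Difference = |€1,862.04 − €2,849.94| = €987.90

€987.90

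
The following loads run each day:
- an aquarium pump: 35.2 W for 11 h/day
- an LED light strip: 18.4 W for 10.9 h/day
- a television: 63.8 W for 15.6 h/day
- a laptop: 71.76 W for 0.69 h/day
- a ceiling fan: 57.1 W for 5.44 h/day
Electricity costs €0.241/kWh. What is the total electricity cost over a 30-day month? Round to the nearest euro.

€14

aquarium pump: 35.2 W × 11 h × 30 d = 11,616 Wh = 11.62 kWh
LED light strip: 18.4 W × 10.9 h × 30 d = 6,017 Wh = 6.017 kWh
television: 63.8 W × 15.6 h × 30 d = 29,858 Wh = 29.86 kWh
laptop: 71.76 W × 0.69 h × 30 d = 1,485 Wh = 1.485 kWh
ceiling fan: 57.1 W × 5.44 h × 30 d = 9,319 Wh = 9.319 kWh
Total energy = 11.62 + 6.017 + 29.86 + 1.485 + 9.319 = 58.3 kWh
Cost = 58.3 kWh × €0.241 = €14.05 ≈ €14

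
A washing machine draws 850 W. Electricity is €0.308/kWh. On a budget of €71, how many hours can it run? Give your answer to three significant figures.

271 h

Energy budget = €71 / €0.308 per kWh = 230.5 kWh = 230,519 Wh
Runtime = 230,519 Wh / 850 W = 271.2 h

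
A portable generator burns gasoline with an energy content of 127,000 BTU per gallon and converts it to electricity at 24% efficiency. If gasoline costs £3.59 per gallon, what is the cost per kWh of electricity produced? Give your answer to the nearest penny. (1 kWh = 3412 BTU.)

Electrical output per gallon = 127,000 BTU × 0.24 / 3412 BTU/kWh = 8.933 kWh
Cost per kWh = £3.59 / 8.933 kWh = £0.402

£0.40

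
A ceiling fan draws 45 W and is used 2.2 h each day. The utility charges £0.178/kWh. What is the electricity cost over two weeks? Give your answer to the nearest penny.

Energy = 45 W × 2.2 h/day × 14 days = 1,386 Wh = 1.386 kWh
Cost = 1.386 kWh × £0.178/kWh = £0.25

£0.25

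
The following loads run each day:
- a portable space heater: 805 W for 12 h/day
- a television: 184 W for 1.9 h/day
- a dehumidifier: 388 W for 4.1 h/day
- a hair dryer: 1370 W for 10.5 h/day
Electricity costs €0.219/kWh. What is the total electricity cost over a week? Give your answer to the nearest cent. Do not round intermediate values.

€39.84

portable space heater: 805 W × 12 h × 7 d = 67,620 Wh = 67.62 kWh
television: 184 W × 1.9 h × 7 d = 2,447 Wh = 2.447 kWh
dehumidifier: 388 W × 4.1 h × 7 d = 11,136 Wh = 11.14 kWh
hair dryer: 1370 W × 10.5 h × 7 d = 100,695 Wh = 100.7 kWh
Total energy = 67.62 + 2.447 + 11.14 + 100.7 = 181.9 kWh
Cost = 181.9 kWh × €0.219 = €39.84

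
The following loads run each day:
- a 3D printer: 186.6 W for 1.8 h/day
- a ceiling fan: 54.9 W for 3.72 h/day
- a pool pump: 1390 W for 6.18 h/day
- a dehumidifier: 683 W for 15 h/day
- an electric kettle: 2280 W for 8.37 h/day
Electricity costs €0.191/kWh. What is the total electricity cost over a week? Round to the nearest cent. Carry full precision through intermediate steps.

€51.42

3D printer: 186.6 W × 1.8 h × 7 d = 2,351 Wh = 2.351 kWh
ceiling fan: 54.9 W × 3.72 h × 7 d = 1,430 Wh = 1.43 kWh
pool pump: 1390 W × 6.18 h × 7 d = 60,131 Wh = 60.13 kWh
dehumidifier: 683 W × 15 h × 7 d = 71,715 Wh = 71.72 kWh
electric kettle: 2280 W × 8.37 h × 7 d = 133,585 Wh = 133.6 kWh
Total energy = 2.351 + 1.43 + 60.13 + 71.72 + 133.6 = 269.2 kWh
Cost = 269.2 kWh × €0.191 = €51.42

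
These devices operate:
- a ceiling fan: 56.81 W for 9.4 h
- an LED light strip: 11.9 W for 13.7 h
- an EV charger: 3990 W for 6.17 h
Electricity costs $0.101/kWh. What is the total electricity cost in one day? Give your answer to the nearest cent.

ceiling fan: 56.81 W × 9.4 h = 534 Wh = 0.534 kWh
LED light strip: 11.9 W × 13.7 h = 163 Wh = 0.163 kWh
EV charger: 3990 W × 6.17 h = 24,618 Wh = 24.62 kWh
Total energy = 0.534 + 0.163 + 24.62 = 25.32 kWh
Cost = 25.32 kWh × $0.101 = $2.56

$2.56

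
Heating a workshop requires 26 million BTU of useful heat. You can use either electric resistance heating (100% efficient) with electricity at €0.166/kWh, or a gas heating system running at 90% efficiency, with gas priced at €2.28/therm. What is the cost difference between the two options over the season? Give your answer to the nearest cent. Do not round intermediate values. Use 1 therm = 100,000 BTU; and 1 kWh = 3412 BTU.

Heat load = 26 × 10⁶ BTU = 26,000,000 BTU
Gas: input = 26,000,000 / 0.90 = 28,888,889 BTU = 288.9 therm → 288.9 × €2.28 = €658.67
Electric: 26,000,000 BTU / 3412 = 7,620 kWh → × €0.166 = €1,264.95
Difference = |€658.67 − €1,264.95| = €606.28

€606.28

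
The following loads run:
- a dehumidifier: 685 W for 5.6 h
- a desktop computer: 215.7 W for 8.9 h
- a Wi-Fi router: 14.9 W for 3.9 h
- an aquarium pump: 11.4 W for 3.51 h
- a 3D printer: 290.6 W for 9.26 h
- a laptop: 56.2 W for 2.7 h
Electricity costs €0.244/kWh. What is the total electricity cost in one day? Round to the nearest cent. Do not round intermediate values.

€2.12

dehumidifier: 685 W × 5.6 h = 3,836 Wh = 3.836 kWh
desktop computer: 215.7 W × 8.9 h = 1,920 Wh = 1.92 kWh
Wi-Fi router: 14.9 W × 3.9 h = 58 Wh = 0.05811 kWh
aquarium pump: 11.4 W × 3.51 h = 40 Wh = 0.04001 kWh
3D printer: 290.6 W × 9.26 h = 2,691 Wh = 2.691 kWh
laptop: 56.2 W × 2.7 h = 152 Wh = 0.1517 kWh
Total energy = 3.836 + 1.92 + 0.05811 + 0.04001 + 2.691 + 0.1517 = 8.697 kWh
Cost = 8.697 kWh × €0.244 = €2.12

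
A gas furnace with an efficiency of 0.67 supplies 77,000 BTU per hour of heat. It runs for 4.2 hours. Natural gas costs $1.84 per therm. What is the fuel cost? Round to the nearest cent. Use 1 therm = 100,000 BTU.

$8.88

Heat delivered = 77,000 BTU/h × 4.2 h = 323,400 BTU
Gas input = 323,400 / 0.67 = 482,687 BTU
= 482,687 / 100,000 = 4.827 therm
Cost = 4.827 × $1.84/therm = $8.88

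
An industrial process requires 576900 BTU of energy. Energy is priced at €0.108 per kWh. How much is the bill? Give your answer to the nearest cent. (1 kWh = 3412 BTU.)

576900 BTU × (0.00029308 kWh/BTU) = 169.1 kWh
Cost = 169.1 kWh × €0.108/kWh = €18.26

€18.26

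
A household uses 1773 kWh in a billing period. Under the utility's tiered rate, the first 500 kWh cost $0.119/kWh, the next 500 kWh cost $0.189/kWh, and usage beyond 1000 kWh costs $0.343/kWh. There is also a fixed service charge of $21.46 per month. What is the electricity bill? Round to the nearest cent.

First 500 kWh × $0.119 = $59.50
Next 500 kWh × $0.189 = $94.50
Remaining 773 kWh × $0.343 = $265.14
Energy charge = $419.14; + service $21.46 = $440.60

$440.60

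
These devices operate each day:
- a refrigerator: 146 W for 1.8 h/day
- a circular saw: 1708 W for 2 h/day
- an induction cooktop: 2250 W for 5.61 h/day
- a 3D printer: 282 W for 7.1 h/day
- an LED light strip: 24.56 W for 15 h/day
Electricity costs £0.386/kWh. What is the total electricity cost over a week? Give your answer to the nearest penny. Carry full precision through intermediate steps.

£50.45

refrigerator: 146 W × 1.8 h × 7 d = 1,840 Wh = 1.84 kWh
circular saw: 1708 W × 2 h × 7 d = 23,912 Wh = 23.91 kWh
induction cooktop: 2250 W × 5.61 h × 7 d = 88,358 Wh = 88.36 kWh
3D printer: 282 W × 7.1 h × 7 d = 14,015 Wh = 14.02 kWh
LED light strip: 24.56 W × 15 h × 7 d = 2,579 Wh = 2.579 kWh
Total energy = 1.84 + 23.91 + 88.36 + 14.02 + 2.579 = 130.7 kWh
Cost = 130.7 kWh × £0.386 = £50.45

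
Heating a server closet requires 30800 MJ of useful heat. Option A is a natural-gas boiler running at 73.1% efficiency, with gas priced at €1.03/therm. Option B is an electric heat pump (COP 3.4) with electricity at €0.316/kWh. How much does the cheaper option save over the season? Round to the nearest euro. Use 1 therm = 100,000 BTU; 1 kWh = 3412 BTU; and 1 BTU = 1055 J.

Heat load = 30800 MJ = 30,800,000,000 J / 1055 = 29,194,313 BTU
Gas: input = 29,194,313 / 0.731 = 39,937,500 BTU = 399.4 therm → 399.4 × €1.03 = €411.36
Heat pump: 29,194,313 BTU / 3412 = 8,556 kWh heat; / 3.4 = 2,517 kWh in → × €0.316 = €795.24
Difference = |€411.36 − €795.24| = €383.88 ≈ €384

€384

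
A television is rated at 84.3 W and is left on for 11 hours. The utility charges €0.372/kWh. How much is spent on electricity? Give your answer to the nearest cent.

Energy = 84.3 W × 11 h = 927 Wh = 0.9273 kWh
Cost = 0.9273 kWh × €0.372/kWh = €0.34

€0.34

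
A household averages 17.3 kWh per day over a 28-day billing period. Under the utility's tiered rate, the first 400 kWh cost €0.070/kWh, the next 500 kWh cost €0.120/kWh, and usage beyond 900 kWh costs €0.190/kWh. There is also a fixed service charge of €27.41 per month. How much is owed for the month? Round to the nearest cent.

Usage = 17.3 kWh/day × 28 days = 484.4 kWh
First 400 kWh × €0.070 = €28.00
Next 84.4 kWh × €0.120 = €10.13
Remaining tier: 0 kWh (not reached)
Energy charge = €38.13; + service €27.41 = €65.54

€65.54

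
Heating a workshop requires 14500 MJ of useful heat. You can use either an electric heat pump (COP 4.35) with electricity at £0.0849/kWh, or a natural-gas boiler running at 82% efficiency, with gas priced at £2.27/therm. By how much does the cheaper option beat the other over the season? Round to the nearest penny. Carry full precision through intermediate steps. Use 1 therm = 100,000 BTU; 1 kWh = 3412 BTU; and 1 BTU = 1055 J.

£301.86

Heat load = 14500 MJ = 14,500,000,000 J / 1055 = 13,744,076 BTU
Gas: input = 13,744,076 / 0.820 = 16,761,068 BTU = 167.6 therm → 167.6 × £2.27 = £380.48
Heat pump: 13,744,076 BTU / 3412 = 4,028 kWh heat; / 4.35 = 926 kWh in → × £0.0849 = £78.62
Difference = |£380.48 − £78.62| = £301.86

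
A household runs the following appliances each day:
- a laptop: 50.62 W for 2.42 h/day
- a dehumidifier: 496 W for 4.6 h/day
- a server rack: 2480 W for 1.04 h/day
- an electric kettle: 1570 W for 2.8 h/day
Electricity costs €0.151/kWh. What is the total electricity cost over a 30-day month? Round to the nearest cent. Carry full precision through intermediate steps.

laptop: 50.62 W × 2.42 h × 30 d = 3,675 Wh = 3.675 kWh
dehumidifier: 496 W × 4.6 h × 30 d = 68,448 Wh = 68.45 kWh
server rack: 2480 W × 1.04 h × 30 d = 77,376 Wh = 77.38 kWh
electric kettle: 1570 W × 2.8 h × 30 d = 131,880 Wh = 131.9 kWh
Total energy = 3.675 + 68.45 + 77.38 + 131.9 = 281.4 kWh
Cost = 281.4 kWh × €0.151 = €42.49

€42.49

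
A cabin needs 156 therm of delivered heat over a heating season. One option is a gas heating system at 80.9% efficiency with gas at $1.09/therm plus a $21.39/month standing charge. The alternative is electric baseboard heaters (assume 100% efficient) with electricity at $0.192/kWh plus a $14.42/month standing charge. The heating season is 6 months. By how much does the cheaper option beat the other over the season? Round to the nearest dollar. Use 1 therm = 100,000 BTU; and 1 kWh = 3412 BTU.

Heat load = 156 therm × 100,000 = 15,600,000 BTU
Gas: input = 15,600,000 / 0.809 = 19,283,066 BTU = 192.8 therm → 192.8 × $1.09 = $210.19; + 6 × $21.39 standing = $338.53
Electric: 15,600,000 BTU / 3412 = 4,572 kWh → × $0.192 = $877.84; + 6 × $14.42 standing = $964.36
Difference = |$338.53 − $964.36| = $625.84 ≈ $626

$626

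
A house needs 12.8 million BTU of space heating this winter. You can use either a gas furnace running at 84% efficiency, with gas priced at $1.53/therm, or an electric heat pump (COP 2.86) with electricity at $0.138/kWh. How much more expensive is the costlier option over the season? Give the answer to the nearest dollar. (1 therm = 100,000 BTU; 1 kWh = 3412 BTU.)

Heat load = 12.8 × 10⁶ BTU = 12,800,000 BTU
Gas: input = 12,800,000 / 0.84 = 15,238,095 BTU = 152.4 therm → 152.4 × $1.53 = $233.14
Heat pump: 12,800,000 BTU / 3412 = 3,751 kWh heat; / 2.86 = 1,312 kWh in → × $0.138 = $181.01
Difference = |$233.14 − $181.01| = $52.13 ≈ $52

$52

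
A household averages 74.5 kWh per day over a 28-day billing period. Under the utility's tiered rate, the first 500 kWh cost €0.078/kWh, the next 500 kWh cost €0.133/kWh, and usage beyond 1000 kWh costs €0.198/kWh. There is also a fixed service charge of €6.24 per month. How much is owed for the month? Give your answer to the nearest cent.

€326.77

Usage = 74.5 kWh/day × 28 days = 2086 kWh
First 500 kWh × €0.078 = €39.00
Next 500 kWh × €0.133 = €66.50
Remaining 1086 kWh × €0.198 = €215.03
Energy charge = €320.53; + service €6.24 = €326.77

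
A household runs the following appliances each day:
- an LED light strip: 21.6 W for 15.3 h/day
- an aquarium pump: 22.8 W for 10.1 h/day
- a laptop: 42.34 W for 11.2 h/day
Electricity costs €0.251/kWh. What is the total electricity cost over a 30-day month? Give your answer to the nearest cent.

€7.79

LED light strip: 21.6 W × 15.3 h × 30 d = 9,914 Wh = 9.914 kWh
aquarium pump: 22.8 W × 10.1 h × 30 d = 6,908 Wh = 6.908 kWh
laptop: 42.34 W × 11.2 h × 30 d = 14,226 Wh = 14.23 kWh
Total energy = 9.914 + 6.908 + 14.23 = 31.05 kWh
Cost = 31.05 kWh × €0.251 = €7.79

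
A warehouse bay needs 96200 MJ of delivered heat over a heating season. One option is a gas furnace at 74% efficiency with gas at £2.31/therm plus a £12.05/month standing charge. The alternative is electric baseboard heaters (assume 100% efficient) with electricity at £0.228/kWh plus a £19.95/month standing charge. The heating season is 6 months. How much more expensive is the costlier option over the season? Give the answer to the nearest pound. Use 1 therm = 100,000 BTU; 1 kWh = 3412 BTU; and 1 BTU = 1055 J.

Heat load = 96200 MJ = 96,200,000,000 J / 1055 = 91,184,834 BTU
Gas: input = 91,184,834 / 0.74 = 123,222,749 BTU = 1,232 therm → 1,232 × £2.31 = £2,846.45; + 6 × £12.05 standing = £2,918.75
Electric: 91,184,834 BTU / 3412 = 26,720 kWh → × £0.228 = £6,093.24; + 6 × £19.95 standing = £6,212.94
Difference = |£2,918.75 − £6,212.94| = £3,294.20 ≈ £3294

£3294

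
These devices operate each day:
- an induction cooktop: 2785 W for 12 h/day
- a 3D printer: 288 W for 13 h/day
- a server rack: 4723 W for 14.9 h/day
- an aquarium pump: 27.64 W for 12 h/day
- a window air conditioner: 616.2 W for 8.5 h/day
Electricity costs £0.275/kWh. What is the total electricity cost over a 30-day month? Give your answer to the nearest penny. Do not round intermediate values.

induction cooktop: 2785 W × 12 h × 30 d = 1,002,600 Wh = 1,003 kWh
3D printer: 288 W × 13 h × 30 d = 112,320 Wh = 112.3 kWh
server rack: 4723 W × 14.9 h × 30 d = 2,111,181 Wh = 2,111 kWh
aquarium pump: 27.64 W × 12 h × 30 d = 9,950 Wh = 9.95 kWh
window air conditioner: 616.2 W × 8.5 h × 30 d = 157,131 Wh = 157.1 kWh
Total energy = 1,003 + 112.3 + 2,111 + 9.95 + 157.1 = 3,393 kWh
Cost = 3,393 kWh × £0.275 = £933.13

£933.13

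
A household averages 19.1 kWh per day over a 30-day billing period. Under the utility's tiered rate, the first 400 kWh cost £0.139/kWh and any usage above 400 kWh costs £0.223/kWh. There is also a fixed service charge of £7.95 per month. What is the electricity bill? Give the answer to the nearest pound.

£102

Usage = 19.1 kWh/day × 30 days = 573 kWh
First 400 kWh × £0.139 = £55.60
Remaining 173 kWh × £0.223 = £38.58
Energy charge = £94.18; + service £7.95 = £102.13 ≈ £102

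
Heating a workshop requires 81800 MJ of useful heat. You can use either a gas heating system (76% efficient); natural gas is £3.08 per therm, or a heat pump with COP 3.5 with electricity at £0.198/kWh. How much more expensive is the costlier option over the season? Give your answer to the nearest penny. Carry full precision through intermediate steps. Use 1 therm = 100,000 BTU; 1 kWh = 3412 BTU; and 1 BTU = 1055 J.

£1856.68

Heat load = 81800 MJ = 81,800,000,000 J / 1055 = 77,535,545 BTU
Gas: input = 77,535,545 / 0.76 = 102,020,454 BTU = 1,020 therm → 1,020 × £3.08 = £3,142.23
Heat pump: 77,535,545 BTU / 3412 = 22,720 kWh heat; / 3.5 = 6,493 kWh in → × £0.198 = £1,285.55
Difference = |£3,142.23 − £1,285.55| = £1,856.68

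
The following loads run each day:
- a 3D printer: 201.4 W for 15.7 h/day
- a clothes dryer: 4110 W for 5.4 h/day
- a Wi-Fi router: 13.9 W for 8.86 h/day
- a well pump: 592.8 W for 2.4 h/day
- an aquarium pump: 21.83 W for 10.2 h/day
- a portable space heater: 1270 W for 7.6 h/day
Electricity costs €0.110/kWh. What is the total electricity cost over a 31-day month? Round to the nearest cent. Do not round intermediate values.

€125.41

3D printer: 201.4 W × 15.7 h × 31 d = 98,021 Wh = 98.02 kWh
clothes dryer: 4110 W × 5.4 h × 31 d = 688,014 Wh = 688 kWh
Wi-Fi router: 13.9 W × 8.86 h × 31 d = 3,818 Wh = 3.818 kWh
well pump: 592.8 W × 2.4 h × 31 d = 44,104 Wh = 44.1 kWh
aquarium pump: 21.83 W × 10.2 h × 31 d = 6,903 Wh = 6.903 kWh
portable space heater: 1270 W × 7.6 h × 31 d = 299,212 Wh = 299.2 kWh
Total energy = 98.02 + 688 + 3.818 + 44.1 + 6.903 + 299.2 = 1,140 kWh
Cost = 1,140 kWh × €0.110 = €125.41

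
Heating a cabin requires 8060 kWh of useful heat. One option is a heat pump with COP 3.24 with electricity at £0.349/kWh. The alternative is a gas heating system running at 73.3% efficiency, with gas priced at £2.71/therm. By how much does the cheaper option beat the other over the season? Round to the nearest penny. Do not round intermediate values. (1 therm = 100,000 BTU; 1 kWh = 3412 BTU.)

Heat load = 8060 kWh × 3412 = 27,500,720 BTU
Gas: input = 27,500,720 / 0.733 = 37,518,035 BTU = 375.2 therm → 375.2 × £2.71 = £1,016.74
Heat pump: 27,500,720 BTU / 3412 = 8,060 kWh heat; / 3.24 = 2,488 kWh in → × £0.349 = £868.19
Difference = |£1,016.74 − £868.19| = £148.55

£148.55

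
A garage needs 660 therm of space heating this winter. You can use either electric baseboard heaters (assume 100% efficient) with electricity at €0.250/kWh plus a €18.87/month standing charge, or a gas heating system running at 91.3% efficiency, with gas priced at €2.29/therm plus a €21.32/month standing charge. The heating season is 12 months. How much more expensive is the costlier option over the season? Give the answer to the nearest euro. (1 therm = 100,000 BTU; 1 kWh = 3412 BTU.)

€3151

Heat load = 660 therm × 100,000 = 66,000,000 BTU
Gas: input = 66,000,000 / 0.913 = 72,289,157 BTU = 722.9 therm → 722.9 × €2.29 = €1,655.42; + 12 × €21.32 standing = €1,911.26
Electric: 66,000,000 BTU / 3412 = 19,340 kWh → × €0.250 = €4,835.87; + 12 × €18.87 standing = €5,062.31
Difference = |€1,911.26 − €5,062.31| = €3,151.05 ≈ €3151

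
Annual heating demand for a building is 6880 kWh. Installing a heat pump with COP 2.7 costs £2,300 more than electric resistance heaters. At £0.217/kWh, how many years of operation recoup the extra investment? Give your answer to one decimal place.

2.4 years

Resistance: 6880 kWh × £0.217 = £1,492.96/yr
Heat pump: 6880 / 2.7 = 2548 kWh in → × £0.217 = £552.95/yr
Annual savings = £940.01
Payback = £2,300 / £940.01 = 2.45 years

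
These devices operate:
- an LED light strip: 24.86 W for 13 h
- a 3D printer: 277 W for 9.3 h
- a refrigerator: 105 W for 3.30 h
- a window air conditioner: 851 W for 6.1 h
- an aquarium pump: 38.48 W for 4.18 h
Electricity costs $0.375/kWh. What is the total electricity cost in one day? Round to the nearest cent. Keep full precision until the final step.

$3.22

LED light strip: 24.86 W × 13 h = 323 Wh = 0.3232 kWh
3D printer: 277 W × 9.3 h = 2,576 Wh = 2.576 kWh
refrigerator: 105 W × 3.30 h = 346 Wh = 0.3465 kWh
window air conditioner: 851 W × 6.1 h = 5,191 Wh = 5.191 kWh
aquarium pump: 38.48 W × 4.18 h = 161 Wh = 0.1608 kWh
Total energy = 0.3232 + 2.576 + 0.3465 + 5.191 + 0.1608 = 8.598 kWh
Cost = 8.598 kWh × $0.375 = $3.22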